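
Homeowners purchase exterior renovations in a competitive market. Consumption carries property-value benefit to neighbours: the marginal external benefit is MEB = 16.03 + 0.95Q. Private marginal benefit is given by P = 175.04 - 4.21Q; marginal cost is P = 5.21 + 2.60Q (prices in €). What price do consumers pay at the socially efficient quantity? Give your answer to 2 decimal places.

Social marginal benefit = demand + MEB = 191.07 - 3.26Q.
Set SMB = MC: 191.07 - 3.26Q = 5.21 + 2.60Q → Q* = 31.7167.
Consumer price on the demand curve at Q*: 175.04 − 4.21×31.7167 = 41.5127.

P = €41.51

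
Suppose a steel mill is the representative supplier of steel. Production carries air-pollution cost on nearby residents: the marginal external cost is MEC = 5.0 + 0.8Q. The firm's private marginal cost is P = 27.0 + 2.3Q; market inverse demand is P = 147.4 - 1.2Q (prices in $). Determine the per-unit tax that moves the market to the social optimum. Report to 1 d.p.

tax = $26.5 per unit

Social marginal cost = private MC + MEC = 32.0 + 3.1Q.
Set SMC = demand: 32.0 + 3.1Q = 147.4 - 1.2Q → Q* = 26.8372.
The Pigouvian tax equals MEC at Q*: 5.0 + 0.8×26.8372 = 26.4698.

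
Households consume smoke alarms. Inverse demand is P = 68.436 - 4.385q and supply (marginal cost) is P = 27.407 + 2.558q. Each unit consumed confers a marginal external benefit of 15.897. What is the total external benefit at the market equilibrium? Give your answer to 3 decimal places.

93.942

Market equilibrium (private): 27.407 + 2.558q = 68.436 - 4.385q → q_m = 5.9094.
Total external benefit = MEB × q_m = 15.897 × 5.9094 = 93.9417.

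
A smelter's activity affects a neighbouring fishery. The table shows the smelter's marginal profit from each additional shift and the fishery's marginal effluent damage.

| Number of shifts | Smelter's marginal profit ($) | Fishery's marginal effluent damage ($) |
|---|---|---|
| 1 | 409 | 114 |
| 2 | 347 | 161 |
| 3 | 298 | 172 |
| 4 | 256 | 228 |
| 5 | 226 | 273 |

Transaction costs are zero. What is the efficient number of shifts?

Bargaining reaches the level where marginal profit last exceeds marginal effluent damage.
That holds through level 4 (256 ≥ 228) but not at 5 (226 < 273).

4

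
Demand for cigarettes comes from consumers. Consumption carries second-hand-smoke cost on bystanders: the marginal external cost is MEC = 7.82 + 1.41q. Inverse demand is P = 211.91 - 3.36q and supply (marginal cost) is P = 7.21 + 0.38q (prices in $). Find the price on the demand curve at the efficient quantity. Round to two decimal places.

P = $83.46

Social marginal benefit = demand − MEC = 204.09 - 4.77q.
Set SMB = MC: 204.09 - 4.77q = 7.21 + 0.38q → q* = 38.2291.
Consumer price on the demand curve at q*: 211.91 − 3.36×38.2291 = 83.4602.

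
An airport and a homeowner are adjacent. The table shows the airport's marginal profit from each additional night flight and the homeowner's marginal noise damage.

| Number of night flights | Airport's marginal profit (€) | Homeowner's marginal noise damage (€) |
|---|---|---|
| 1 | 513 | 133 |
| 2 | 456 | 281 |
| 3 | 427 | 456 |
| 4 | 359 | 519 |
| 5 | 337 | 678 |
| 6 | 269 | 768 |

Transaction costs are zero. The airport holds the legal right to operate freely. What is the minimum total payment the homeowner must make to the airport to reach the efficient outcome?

€1392

Left alone the airport would choose level 6 (marginal profit stays positive).
Efficient level: k* = 2 (marginal profit ≥ marginal noise damage through 2).
The homeowner must at least cover the airport's forgone profit from cutting 6→2: 427 + 359 + 337 + 269 = 1392.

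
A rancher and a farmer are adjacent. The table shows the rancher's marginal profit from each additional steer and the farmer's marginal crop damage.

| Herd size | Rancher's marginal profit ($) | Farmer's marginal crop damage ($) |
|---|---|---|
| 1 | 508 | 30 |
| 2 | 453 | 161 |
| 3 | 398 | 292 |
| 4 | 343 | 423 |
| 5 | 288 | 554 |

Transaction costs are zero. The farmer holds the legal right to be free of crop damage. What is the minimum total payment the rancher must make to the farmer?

$483

Efficient level: marginal profit ≥ marginal crop damage through level 3, so k* = 3.
With the farmer holding the right, the rancher must at least compensate total damage at k*: 30 + 161 + 292 = 483.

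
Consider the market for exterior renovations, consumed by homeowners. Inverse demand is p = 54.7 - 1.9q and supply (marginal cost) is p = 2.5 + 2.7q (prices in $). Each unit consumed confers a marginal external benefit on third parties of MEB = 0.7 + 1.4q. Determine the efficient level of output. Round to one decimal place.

Social marginal benefit = demand + MEB = 55.4 - 0.5q.
Set SMB = MC: 55.4 - 0.5q = 2.5 + 2.7q → q* = 16.5313.

q* = 16.5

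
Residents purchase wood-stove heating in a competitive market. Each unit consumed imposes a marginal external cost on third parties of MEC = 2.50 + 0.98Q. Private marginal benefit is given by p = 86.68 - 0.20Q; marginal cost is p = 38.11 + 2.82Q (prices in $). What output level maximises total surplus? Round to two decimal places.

Social marginal benefit = demand − MEC = 84.18 - 1.18Q.
Set SMB = MC: 84.18 - 1.18Q = 38.11 + 2.82Q → Q* = 11.5175.

Q* = 11.52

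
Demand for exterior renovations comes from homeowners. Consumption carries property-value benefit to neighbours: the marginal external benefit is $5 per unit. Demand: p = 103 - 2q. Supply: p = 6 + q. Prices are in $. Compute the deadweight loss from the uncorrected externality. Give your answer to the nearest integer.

DWL = $4

Market equilibrium (private): 6 + q = 103 - 2q → q_m = 32.3333.
Social marginal benefit = demand + MEB = 108 - 2q.
Set SMB = MC: 108 - 2q = 6 + q → q* = 34.0000.
The welfare-loss triangle has base |q_m − q*| and height MEB(q_m) (the vertical gap between SMB and MC is zero at q* and MEB at q_m).
DWL = ½ × 1.6667 × 5.0000 = 4.1668.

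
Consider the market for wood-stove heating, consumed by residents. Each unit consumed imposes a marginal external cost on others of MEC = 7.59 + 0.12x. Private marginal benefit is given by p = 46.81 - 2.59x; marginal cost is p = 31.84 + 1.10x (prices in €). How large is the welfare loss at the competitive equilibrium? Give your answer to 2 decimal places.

Market equilibrium (private): 31.84 + 1.10x = 46.81 - 2.59x → x_m = 4.0569.
Social marginal benefit = demand − MEC = 39.22 - 2.71x.
Set SMB = MC: 39.22 - 2.71x = 31.84 + 1.10x → x* = 1.9370.
Height of the DWL triangle at x_m is MC(x_m) − SMB(x_m) = MEC(x_m) = 8.0768.
DWL = ½ × 2.1199 × 8.0768 = 8.5610.

DWL = €8.56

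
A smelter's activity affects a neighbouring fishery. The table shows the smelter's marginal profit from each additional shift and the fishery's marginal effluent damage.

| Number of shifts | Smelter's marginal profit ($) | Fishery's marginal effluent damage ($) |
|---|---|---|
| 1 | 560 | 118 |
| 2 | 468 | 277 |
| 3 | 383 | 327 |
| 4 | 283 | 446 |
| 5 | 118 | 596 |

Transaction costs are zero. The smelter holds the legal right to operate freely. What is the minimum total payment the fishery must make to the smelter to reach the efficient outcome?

$401

Left alone the smelter would choose level 5 (marginal profit stays positive).
Efficient level: k* = 3 (marginal profit ≥ marginal effluent damage through 3).
The fishery must at least cover the smelter's forgone profit from cutting 5→3: 283 + 118 = 401.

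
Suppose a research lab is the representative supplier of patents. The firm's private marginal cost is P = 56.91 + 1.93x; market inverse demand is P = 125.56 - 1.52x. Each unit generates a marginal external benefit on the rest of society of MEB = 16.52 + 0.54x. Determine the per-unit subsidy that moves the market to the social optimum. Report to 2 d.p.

Social marginal cost = private MC − MEB = 40.39 + 1.39x.
Set SMC = demand: 40.39 + 1.39x = 125.56 - 1.52x → x* = 29.2680.
The Pigouvian subsidy equals MEB at x*: 16.52 + 0.54×29.2680 = 32.3247.

subsidy = 32.32 per unit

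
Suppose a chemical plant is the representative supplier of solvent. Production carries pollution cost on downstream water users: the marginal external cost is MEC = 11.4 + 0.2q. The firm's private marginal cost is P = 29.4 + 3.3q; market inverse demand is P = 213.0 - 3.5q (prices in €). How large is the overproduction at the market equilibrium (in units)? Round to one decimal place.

2.4 units

Market equilibrium (private): 29.4 + 3.3q = 213.0 - 3.5q → q_m = 27.0000.
Social marginal cost = private MC + MEC = 40.8 + 3.5q.
Set SMC = demand: 40.8 + 3.5q = 213.0 - 3.5q → q* = 24.6000.
Gap = |27.0000 − 24.6000| = 2.4000.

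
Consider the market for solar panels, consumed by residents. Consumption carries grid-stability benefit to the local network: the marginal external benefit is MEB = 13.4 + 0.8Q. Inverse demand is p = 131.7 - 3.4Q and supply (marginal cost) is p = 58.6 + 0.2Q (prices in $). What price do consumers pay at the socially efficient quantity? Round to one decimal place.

Social marginal benefit = demand + MEB = 145.1 - 2.6Q.
Set SMB = MC: 145.1 - 2.6Q = 58.6 + 0.2Q → Q* = 30.8929.
Consumer price on the demand curve at Q*: 131.7 − 3.4×30.8929 = 26.6641.

P = $26.7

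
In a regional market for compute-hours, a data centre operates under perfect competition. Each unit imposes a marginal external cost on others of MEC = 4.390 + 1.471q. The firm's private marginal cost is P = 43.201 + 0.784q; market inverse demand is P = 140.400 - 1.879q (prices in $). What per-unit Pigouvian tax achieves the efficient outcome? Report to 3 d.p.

Social marginal cost = private MC + MEC = 47.591 + 2.255q.
Set SMC = demand: 47.591 + 2.255q = 140.400 - 1.879q → q* = 22.4502.
The Pigouvian tax equals MEC at q*: 4.390 + 1.471×22.4502 = 37.4142.

tax = $37.414 per unit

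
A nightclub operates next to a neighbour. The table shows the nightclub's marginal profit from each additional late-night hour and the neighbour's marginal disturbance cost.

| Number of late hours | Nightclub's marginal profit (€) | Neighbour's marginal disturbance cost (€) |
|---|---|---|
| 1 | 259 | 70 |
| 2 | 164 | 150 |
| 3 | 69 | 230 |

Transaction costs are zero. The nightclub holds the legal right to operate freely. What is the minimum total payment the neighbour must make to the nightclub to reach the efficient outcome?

€69

Left alone the nightclub would choose level 3 (marginal profit stays positive).
Efficient level: k* = 2 (marginal profit ≥ marginal disturbance cost through 2).
The neighbour must at least cover the nightclub's forgone profit from cutting 3→2: 69 = 69.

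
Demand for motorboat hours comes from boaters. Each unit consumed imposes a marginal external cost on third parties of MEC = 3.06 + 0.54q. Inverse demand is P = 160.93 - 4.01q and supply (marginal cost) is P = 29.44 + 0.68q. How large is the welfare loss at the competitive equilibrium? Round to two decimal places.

DWL = 31.67

Market equilibrium (private): 29.44 + 0.68q = 160.93 - 4.01q → q_m = 28.0362.
Social marginal benefit = demand − MEC = 157.87 - 4.55q.
Set SMB = MC: 157.87 - 4.55q = 29.44 + 0.68q → q* = 24.5564.
The loss is the area between SMB and MC from q* to q_m; with linear curves that's a triangle of height MEC(q_m).
DWL = ½ × 3.4798 × 18.1996 = 31.6655.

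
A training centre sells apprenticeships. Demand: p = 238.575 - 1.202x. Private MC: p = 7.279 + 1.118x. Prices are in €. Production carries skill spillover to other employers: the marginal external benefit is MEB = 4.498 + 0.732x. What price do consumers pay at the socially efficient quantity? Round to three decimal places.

Social marginal cost = private MC − MEB = 2.781 + 0.386x.
Set SMC = demand: 2.781 + 0.386x = 238.575 - 1.202x → x* = 148.4849.
Consumer price on the demand curve at x*: 238.575 − 1.202×148.4849 = 60.0962.

P = €60.096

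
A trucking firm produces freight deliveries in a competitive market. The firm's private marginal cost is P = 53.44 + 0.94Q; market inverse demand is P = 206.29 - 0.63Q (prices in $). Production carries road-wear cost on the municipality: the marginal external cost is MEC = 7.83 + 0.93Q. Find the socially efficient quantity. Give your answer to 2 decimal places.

Social marginal cost = private MC + MEC = 61.27 + 1.87Q.
Set SMC = demand: 61.27 + 1.87Q = 206.29 - 0.63Q → Q* = 58.0080.

Q* = 58.01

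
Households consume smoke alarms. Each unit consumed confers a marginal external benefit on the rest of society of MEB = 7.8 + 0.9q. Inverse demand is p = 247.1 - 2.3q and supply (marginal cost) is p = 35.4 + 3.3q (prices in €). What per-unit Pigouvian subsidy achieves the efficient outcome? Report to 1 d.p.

subsidy = €49.8 per unit

Social marginal benefit = demand + MEB = 254.9 - 1.4q.
Set SMB = MC: 254.9 - 1.4q = 35.4 + 3.3q → q* = 46.7021.
The Pigouvian subsidy equals MEB at q*: 7.8 + 0.9×46.7021 = 49.8319.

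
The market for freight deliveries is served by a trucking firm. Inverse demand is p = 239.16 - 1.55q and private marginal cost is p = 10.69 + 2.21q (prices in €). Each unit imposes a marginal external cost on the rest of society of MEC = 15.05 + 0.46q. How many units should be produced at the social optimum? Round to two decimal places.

Social marginal cost = private MC + MEC = 25.74 + 2.67q.
Set SMC = demand: 25.74 + 2.67q = 239.16 - 1.55q → q* = 50.5735.

q* = 50.57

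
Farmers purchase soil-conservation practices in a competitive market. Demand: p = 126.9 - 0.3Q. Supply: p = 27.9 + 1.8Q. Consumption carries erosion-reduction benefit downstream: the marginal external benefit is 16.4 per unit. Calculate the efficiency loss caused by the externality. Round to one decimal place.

DWL = 64.0

Market equilibrium (private): 27.9 + 1.8Q = 126.9 - 0.3Q → Q_m = 47.1429.
Social marginal benefit = demand + MEB = 143.3 - 0.3Q.
Set SMB = MC: 143.3 - 0.3Q = 27.9 + 1.8Q → Q* = 54.9524.
Between Q* and Q_m the wedge SMB − MC runs linearly from 0 to MEB(Q_m), so the loss is a triangle.
DWL = ½ × 7.8095 × 16.4000 = 64.0379.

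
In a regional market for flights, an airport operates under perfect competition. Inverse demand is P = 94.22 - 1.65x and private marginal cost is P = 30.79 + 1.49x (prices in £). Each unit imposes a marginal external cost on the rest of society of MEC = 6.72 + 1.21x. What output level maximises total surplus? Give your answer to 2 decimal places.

Social marginal cost = private MC + MEC = 37.51 + 2.70x.
Set SMC = demand: 37.51 + 2.70x = 94.22 - 1.65x → x* = 13.0368.

x* = 13.04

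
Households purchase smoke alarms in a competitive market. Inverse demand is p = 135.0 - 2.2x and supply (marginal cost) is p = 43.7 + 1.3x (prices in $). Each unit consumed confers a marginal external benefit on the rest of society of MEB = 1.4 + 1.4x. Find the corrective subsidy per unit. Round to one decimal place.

subsidy = $63.2 per unit

Social marginal benefit = demand + MEB = 136.4 - 0.8x.
Set SMB = MC: 136.4 - 0.8x = 43.7 + 1.3x → x* = 44.1429.
The Pigouvian subsidy equals MEB at x*: 1.4 + 1.4×44.1429 = 63.2001.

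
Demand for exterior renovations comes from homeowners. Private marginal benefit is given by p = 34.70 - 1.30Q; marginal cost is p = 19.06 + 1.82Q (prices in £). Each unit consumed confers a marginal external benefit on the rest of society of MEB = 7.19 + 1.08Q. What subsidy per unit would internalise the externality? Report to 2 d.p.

Social marginal benefit = demand + MEB = 41.89 - 0.22Q.
Set SMB = MC: 41.89 - 0.22Q = 19.06 + 1.82Q → Q* = 11.1912.
The Pigouvian subsidy equals MEB at Q*: 7.19 + 1.08×11.1912 = 19.2765.

subsidy = £19.28 per unit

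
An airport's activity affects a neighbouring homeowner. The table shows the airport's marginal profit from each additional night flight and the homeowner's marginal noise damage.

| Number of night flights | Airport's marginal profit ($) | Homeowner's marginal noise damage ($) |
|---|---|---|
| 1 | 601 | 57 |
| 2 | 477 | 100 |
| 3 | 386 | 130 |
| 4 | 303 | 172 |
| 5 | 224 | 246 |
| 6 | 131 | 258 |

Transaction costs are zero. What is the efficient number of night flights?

Bargaining reaches the level where marginal profit last exceeds marginal noise damage.
That holds through level 4 (303 ≥ 172) but not at 5 (224 < 246).

4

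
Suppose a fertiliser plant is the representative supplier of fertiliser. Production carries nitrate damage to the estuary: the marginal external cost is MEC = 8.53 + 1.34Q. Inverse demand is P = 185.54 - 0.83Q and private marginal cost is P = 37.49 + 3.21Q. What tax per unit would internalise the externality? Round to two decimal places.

tax = 43.28 per unit

Social marginal cost = private MC + MEC = 46.02 + 4.55Q.
Set SMC = demand: 46.02 + 4.55Q = 185.54 - 0.83Q → Q* = 25.9331.
The Pigouvian tax equals MEC at Q*: 8.53 + 1.34×25.9331 = 43.2804.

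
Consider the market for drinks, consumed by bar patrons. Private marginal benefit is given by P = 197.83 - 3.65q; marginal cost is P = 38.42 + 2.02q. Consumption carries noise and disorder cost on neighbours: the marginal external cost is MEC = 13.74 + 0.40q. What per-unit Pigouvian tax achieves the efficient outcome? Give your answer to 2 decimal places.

tax = 23.34 per unit

Social marginal benefit = demand − MEC = 184.09 - 4.05q.
Set SMB = MC: 184.09 - 4.05q = 38.42 + 2.02q → q* = 23.9984.
The Pigouvian tax equals MEC at q*: 13.74 + 0.40×23.9984 = 23.3394.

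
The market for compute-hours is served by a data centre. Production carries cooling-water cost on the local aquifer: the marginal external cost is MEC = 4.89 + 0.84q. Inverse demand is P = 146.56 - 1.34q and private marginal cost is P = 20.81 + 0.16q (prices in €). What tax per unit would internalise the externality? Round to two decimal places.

tax = €48.28 per unit

Social marginal cost = private MC + MEC = 25.70 + q.
Set SMC = demand: 25.70 + q = 146.56 - 1.34q → q* = 51.6496.
The Pigouvian tax equals MEC at q*: 4.89 + 0.84×51.6496 = 48.2757.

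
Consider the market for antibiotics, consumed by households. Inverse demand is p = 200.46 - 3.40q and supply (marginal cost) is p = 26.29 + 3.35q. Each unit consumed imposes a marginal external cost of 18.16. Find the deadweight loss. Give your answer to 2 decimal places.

DWL = 24.43

Market equilibrium (private): 26.29 + 3.35q = 200.46 - 3.40q → q_m = 25.8030.
Social marginal benefit = demand − MEC = 182.30 - 3.40q.
Set SMB = MC: 182.30 - 3.40q = 26.29 + 3.35q → q* = 23.1126.
Height of the DWL triangle at q_m is MC(q_m) − SMB(q_m) = MEC(q_m) = 18.1600.
DWL = ½ × 2.6904 × 18.1600 = 24.4288.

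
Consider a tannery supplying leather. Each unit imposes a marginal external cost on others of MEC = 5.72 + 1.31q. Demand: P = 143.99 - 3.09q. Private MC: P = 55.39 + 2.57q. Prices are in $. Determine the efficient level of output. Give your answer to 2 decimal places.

q* = 11.89

Social marginal cost = private MC + MEC = 61.11 + 3.88q.
Set SMC = demand: 61.11 + 3.88q = 143.99 - 3.09q → q* = 11.8910.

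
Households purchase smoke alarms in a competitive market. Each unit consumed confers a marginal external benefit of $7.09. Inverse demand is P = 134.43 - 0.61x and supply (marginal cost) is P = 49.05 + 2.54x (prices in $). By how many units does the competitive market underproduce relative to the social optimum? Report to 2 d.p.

Market equilibrium (private): 49.05 + 2.54x = 134.43 - 0.61x → x_m = 27.1048.
Social marginal benefit = demand + MEB = 141.52 - 0.61x.
Set SMB = MC: 141.52 - 0.61x = 49.05 + 2.54x → x* = 29.3556.
Gap = |27.1048 − 29.3556| = 2.2508.

2.25 units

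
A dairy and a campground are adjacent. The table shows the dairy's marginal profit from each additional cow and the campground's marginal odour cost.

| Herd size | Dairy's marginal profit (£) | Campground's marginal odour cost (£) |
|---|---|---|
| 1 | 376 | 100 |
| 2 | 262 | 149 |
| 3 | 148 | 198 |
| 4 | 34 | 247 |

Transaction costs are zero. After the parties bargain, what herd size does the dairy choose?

Bargaining reaches the level where marginal profit last exceeds marginal odour cost.
That holds through level 2 (262 ≥ 149) but not at 3 (148 < 198).

2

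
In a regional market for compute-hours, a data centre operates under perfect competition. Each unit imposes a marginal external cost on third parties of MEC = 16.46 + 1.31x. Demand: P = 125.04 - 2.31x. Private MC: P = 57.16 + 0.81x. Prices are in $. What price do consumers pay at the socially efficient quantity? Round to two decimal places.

P = $98.23

Social marginal cost = private MC + MEC = 73.62 + 2.12x.
Set SMC = demand: 73.62 + 2.12x = 125.04 - 2.31x → x* = 11.6072.
Consumer price on the demand curve at x*: 125.04 − 2.31×11.6072 = 98.2274.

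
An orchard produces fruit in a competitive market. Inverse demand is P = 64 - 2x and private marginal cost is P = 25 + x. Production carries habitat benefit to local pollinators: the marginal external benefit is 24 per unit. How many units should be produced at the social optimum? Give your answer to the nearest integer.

x* = 21

Social marginal cost = private MC − MEB = 1 + x.
Set SMC = demand: 1 + x = 64 - 2x → x* = 21.0000.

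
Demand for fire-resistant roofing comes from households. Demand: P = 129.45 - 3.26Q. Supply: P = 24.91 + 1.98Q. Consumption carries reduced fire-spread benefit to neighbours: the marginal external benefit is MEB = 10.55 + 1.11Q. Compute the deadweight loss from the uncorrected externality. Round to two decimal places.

Market equilibrium (private): 24.91 + 1.98Q = 129.45 - 3.26Q → Q_m = 19.9504.
Social marginal benefit = demand + MEB = 140.00 - 2.15Q.
Set SMB = MC: 140.00 - 2.15Q = 24.91 + 1.98Q → Q* = 27.8668.
The loss is the area between SMB and MC from Q* to Q_m; with linear curves that's a triangle of height MEB(Q_m).
DWL = ½ × 7.9164 × 32.6949 = 129.4130.

DWL = 129.41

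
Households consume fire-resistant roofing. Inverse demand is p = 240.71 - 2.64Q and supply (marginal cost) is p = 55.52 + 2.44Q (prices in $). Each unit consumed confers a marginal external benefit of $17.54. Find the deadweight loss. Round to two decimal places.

DWL = $30.28

Market equilibrium (private): 55.52 + 2.44Q = 240.71 - 2.64Q → Q_m = 36.4547.
Social marginal benefit = demand + MEB = 258.25 - 2.64Q.
Set SMB = MC: 258.25 - 2.64Q = 55.52 + 2.44Q → Q* = 39.9075.
Between Q* and Q_m the wedge SMB − MC runs linearly from 0 to MEB(Q_m), so the loss is a triangle.
DWL = ½ × 3.4528 × 17.5400 = 30.2811.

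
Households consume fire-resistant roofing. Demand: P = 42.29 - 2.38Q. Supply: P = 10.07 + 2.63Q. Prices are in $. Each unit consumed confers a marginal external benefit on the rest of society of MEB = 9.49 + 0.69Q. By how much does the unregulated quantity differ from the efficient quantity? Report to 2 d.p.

Market equilibrium (private): 10.07 + 2.63Q = 42.29 - 2.38Q → Q_m = 6.4311.
Social marginal benefit = demand + MEB = 51.78 - 1.69Q.
Set SMB = MC: 51.78 - 1.69Q = 10.07 + 2.63Q → Q* = 9.6551.
Gap = |6.4311 − 9.6551| = 3.2240.

3.22 units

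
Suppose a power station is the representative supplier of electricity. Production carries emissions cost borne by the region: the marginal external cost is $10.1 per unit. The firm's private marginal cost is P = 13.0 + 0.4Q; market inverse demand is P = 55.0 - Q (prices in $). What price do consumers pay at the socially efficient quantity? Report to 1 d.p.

P = $32.2

Social marginal cost = private MC + MEC = 23.1 + 0.4Q.
Set SMC = demand: 23.1 + 0.4Q = 55.0 - Q → Q* = 22.7857.
Consumer price on the demand curve at Q*: 55.0 − 1.0×22.7857 = 32.2143.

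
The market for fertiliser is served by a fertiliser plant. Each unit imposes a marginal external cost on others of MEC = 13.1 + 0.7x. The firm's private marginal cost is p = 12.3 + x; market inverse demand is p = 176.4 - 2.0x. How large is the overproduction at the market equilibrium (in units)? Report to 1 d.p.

Market equilibrium (private): 12.3 + x = 176.4 - 2.0x → x_m = 54.7000.
Social marginal cost = private MC + MEC = 25.4 + 1.7x.
Set SMC = demand: 25.4 + 1.7x = 176.4 - 2.0x → x* = 40.8108.
Gap = |54.7000 − 40.8108| = 13.8892.

13.9 units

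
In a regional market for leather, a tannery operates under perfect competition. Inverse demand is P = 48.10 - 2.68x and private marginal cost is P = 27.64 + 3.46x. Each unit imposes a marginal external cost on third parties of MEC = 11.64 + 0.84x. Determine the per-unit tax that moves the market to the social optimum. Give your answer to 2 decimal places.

Social marginal cost = private MC + MEC = 39.28 + 4.30x.
Set SMC = demand: 39.28 + 4.30x = 48.10 - 2.68x → x* = 1.2636.
The Pigouvian tax equals MEC at x*: 11.64 + 0.84×1.2636 = 12.7014.

tax = 12.70 per unit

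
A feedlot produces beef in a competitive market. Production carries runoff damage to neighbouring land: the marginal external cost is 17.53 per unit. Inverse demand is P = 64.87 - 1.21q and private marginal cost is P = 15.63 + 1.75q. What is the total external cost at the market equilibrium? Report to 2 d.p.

Market equilibrium (private): 15.63 + 1.75q = 64.87 - 1.21q → q_m = 16.6351.
Total external cost = MEC × q_m = 17.53 × 16.6351 = 291.6133.

291.61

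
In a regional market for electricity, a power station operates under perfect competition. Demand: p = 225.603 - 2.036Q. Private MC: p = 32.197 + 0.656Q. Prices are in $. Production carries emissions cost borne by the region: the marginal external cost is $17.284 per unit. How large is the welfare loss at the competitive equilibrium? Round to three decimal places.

Market equilibrium (private): 32.197 + 0.656Q = 225.603 - 2.036Q → Q_m = 71.8447.
Social marginal cost = private MC + MEC = 49.481 + 0.656Q.
Set SMC = demand: 49.481 + 0.656Q = 225.603 - 2.036Q → Q* = 65.4242.
The loss is the area between SMC and demand from Q* to Q_m; with linear curves that's a triangle of height MEC(Q_m).
DWL = ½ × 6.4205 × 17.2840 = 55.4860.

DWL = $55.486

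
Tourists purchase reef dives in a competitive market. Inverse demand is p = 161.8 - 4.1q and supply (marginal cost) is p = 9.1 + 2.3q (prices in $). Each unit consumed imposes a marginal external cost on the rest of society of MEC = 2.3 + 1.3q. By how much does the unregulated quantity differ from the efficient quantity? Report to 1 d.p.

4.3 units

Market equilibrium (private): 9.1 + 2.3q = 161.8 - 4.1q → q_m = 23.8594.
Social marginal benefit = demand − MEC = 159.5 - 5.4q.
Set SMB = MC: 159.5 - 5.4q = 9.1 + 2.3q → q* = 19.5325.
Gap = |23.8594 − 19.5325| = 4.3269.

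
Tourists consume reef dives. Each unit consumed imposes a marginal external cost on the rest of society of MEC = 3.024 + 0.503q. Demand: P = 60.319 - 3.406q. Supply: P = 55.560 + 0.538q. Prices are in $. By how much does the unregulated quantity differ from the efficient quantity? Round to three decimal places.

Market equilibrium (private): 55.560 + 0.538q = 60.319 - 3.406q → q_m = 1.2066.
Social marginal benefit = demand − MEC = 57.295 - 3.909q.
Set SMB = MC: 57.295 - 3.909q = 55.560 + 0.538q → q* = 0.3902.
Gap = |1.2066 − 0.3902| = 0.8164.

0.816 units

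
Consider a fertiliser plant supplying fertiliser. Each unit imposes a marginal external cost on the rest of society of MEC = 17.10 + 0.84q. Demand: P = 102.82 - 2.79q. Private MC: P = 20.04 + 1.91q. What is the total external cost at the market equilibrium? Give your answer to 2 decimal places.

431.47

Market equilibrium (private): 20.04 + 1.91q = 102.82 - 2.79q → q_m = 17.6128.
Total external cost = ∫₀^{q_m} (17.10 + 0.84q) dq = 17.10×17.6128 + ½×0.84×17.6128² = 431.4674.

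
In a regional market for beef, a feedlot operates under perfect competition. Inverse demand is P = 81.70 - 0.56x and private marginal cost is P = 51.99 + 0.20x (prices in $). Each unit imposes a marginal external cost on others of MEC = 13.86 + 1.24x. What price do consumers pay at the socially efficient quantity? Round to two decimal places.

P = $77.26

Social marginal cost = private MC + MEC = 65.85 + 1.44x.
Set SMC = demand: 65.85 + 1.44x = 81.70 - 0.56x → x* = 7.9250.
Consumer price on the demand curve at x*: 81.70 − 0.56×7.9250 = 77.2620.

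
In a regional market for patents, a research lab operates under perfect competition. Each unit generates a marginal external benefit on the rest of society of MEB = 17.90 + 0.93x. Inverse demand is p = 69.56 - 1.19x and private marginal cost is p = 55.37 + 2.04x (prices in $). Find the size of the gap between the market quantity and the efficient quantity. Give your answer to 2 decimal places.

9.56 units

Market equilibrium (private): 55.37 + 2.04x = 69.56 - 1.19x → x_m = 4.3932.
Social marginal cost = private MC − MEB = 37.47 + 1.11x.
Set SMC = demand: 37.47 + 1.11x = 69.56 - 1.19x → x* = 13.9522.
Gap = |4.3932 − 13.9522| = 9.5590.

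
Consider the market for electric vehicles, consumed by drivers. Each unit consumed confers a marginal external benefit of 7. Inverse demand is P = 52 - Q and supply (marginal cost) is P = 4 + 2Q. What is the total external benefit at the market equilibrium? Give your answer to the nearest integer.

112

Market equilibrium (private): 4 + 2Q = 52 - Q → Q_m = 16.0000.
Total external benefit = MEB × Q_m = 7 × 16.0000 = 112.0000.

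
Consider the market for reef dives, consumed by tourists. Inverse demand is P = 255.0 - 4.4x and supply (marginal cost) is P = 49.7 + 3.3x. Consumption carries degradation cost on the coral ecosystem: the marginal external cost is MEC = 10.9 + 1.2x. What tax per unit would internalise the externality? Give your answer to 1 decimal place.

tax = 37.1 per unit

Social marginal benefit = demand − MEC = 244.1 - 5.6x.
Set SMB = MC: 244.1 - 5.6x = 49.7 + 3.3x → x* = 21.8427.
The Pigouvian tax equals MEC at x*: 10.9 + 1.2×21.8427 = 37.1112.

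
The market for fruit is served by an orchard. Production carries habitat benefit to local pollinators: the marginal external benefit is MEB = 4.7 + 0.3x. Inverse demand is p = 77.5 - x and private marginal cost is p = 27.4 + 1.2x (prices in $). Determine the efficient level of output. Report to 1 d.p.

x* = 28.8

Social marginal cost = private MC − MEB = 22.7 + 0.9x.
Set SMC = demand: 22.7 + 0.9x = 77.5 - x → x* = 28.8421.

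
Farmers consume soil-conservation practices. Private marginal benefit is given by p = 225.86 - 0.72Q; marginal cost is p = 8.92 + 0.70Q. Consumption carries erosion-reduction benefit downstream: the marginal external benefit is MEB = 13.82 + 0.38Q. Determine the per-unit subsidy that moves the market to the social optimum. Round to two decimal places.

subsidy = 98.14 per unit

Social marginal benefit = demand + MEB = 239.68 - 0.34Q.
Set SMB = MC: 239.68 - 0.34Q = 8.92 + 0.70Q → Q* = 221.8846.
The Pigouvian subsidy equals MEB at Q*: 13.82 + 0.38×221.8846 = 98.1361.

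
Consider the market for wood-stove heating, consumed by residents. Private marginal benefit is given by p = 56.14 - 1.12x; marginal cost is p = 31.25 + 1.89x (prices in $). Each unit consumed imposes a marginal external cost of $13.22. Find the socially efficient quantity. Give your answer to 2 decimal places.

x* = 3.88

Social marginal benefit = demand − MEC = 42.92 - 1.12x.
Set SMB = MC: 42.92 - 1.12x = 31.25 + 1.89x → x* = 3.8771.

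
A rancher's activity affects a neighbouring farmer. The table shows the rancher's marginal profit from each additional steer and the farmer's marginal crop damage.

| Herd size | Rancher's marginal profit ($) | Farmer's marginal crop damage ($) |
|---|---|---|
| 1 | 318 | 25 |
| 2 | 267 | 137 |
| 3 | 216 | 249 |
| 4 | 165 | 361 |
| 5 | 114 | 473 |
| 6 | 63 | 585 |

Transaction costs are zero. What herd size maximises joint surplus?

2

Bargaining reaches the level where marginal profit last exceeds marginal crop damage.
That holds through level 2 (267 ≥ 137) but not at 3 (216 < 249).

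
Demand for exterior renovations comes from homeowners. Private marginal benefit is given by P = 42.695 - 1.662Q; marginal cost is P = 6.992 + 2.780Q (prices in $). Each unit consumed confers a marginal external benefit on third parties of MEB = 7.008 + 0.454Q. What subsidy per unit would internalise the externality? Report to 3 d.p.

Social marginal benefit = demand + MEB = 49.703 - 1.208Q.
Set SMB = MC: 49.703 - 1.208Q = 6.992 + 2.780Q → Q* = 10.7099.
The Pigouvian subsidy equals MEB at Q*: 7.008 + 0.454×10.7099 = 11.8703.

subsidy = $11.870 per unit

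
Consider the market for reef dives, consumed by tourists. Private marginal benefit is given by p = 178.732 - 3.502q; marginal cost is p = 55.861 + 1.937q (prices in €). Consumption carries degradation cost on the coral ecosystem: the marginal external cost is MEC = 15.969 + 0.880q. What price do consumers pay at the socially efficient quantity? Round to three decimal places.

Social marginal benefit = demand − MEC = 162.763 - 4.382q.
Set SMB = MC: 162.763 - 4.382q = 55.861 + 1.937q → q* = 16.9176.
Consumer price on the demand curve at q*: 178.732 − 3.502×16.9176 = 119.4866.

P = €119.487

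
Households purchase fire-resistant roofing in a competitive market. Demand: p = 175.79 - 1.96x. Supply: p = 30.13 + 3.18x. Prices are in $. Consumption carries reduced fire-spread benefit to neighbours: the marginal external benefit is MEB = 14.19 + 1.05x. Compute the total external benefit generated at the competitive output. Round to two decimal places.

$823.74

Market equilibrium (private): 30.13 + 3.18x = 175.79 - 1.96x → x_m = 28.3385.
Total external benefit = ∫₀^{x_m} (14.19 + 1.05x) dx = 14.19×28.3385 + ½×1.05×28.3385² = 823.7354.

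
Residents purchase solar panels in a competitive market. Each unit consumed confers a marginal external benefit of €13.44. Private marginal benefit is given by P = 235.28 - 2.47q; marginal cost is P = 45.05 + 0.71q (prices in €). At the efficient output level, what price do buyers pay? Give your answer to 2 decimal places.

Social marginal benefit = demand + MEB = 248.72 - 2.47q.
Set SMB = MC: 248.72 - 2.47q = 45.05 + 0.71q → q* = 64.0472.
Consumer price on the demand curve at q*: 235.28 − 2.47×64.0472 = 77.0834.

P = €77.08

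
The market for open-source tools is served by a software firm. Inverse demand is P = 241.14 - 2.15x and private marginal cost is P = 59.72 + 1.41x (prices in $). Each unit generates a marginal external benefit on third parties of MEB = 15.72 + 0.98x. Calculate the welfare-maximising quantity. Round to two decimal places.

x* = 76.41

Social marginal cost = private MC − MEB = 44.00 + 0.43x.
Set SMC = demand: 44.00 + 0.43x = 241.14 - 2.15x → x* = 76.4109.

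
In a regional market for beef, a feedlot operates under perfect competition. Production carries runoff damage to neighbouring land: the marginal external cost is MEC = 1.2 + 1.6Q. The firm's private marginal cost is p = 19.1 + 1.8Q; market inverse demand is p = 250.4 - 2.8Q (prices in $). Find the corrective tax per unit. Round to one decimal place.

Social marginal cost = private MC + MEC = 20.3 + 3.4Q.
Set SMC = demand: 20.3 + 3.4Q = 250.4 - 2.8Q → Q* = 37.1129.
The Pigouvian tax equals MEC at Q*: 1.2 + 1.6×37.1129 = 60.5806.

tax = $60.6 per unit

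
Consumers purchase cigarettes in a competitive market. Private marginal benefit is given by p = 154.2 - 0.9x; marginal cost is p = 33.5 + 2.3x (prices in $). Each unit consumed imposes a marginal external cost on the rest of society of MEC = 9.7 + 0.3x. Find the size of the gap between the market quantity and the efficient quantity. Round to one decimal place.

Market equilibrium (private): 33.5 + 2.3x = 154.2 - 0.9x → x_m = 37.7188.
Social marginal benefit = demand − MEC = 144.5 - 1.2x.
Set SMB = MC: 144.5 - 1.2x = 33.5 + 2.3x → x* = 31.7143.
Gap = |37.7188 − 31.7143| = 6.0045.

6.0 units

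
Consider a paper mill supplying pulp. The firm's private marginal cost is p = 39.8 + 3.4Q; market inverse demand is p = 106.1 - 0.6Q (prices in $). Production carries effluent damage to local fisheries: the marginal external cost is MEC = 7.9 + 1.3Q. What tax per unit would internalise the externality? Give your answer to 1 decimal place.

Social marginal cost = private MC + MEC = 47.7 + 4.7Q.
Set SMC = demand: 47.7 + 4.7Q = 106.1 - 0.6Q → Q* = 11.0189.
The Pigouvian tax equals MEC at Q*: 7.9 + 1.3×11.0189 = 22.2246.

tax = $22.2 per unit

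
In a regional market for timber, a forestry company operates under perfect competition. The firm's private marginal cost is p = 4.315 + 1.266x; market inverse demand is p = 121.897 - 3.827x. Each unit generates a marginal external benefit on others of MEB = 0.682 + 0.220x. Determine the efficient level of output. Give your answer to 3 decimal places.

Social marginal cost = private MC − MEB = 3.633 + 1.046x.
Set SMC = demand: 3.633 + 1.046x = 121.897 - 3.827x → x* = 24.2692.

x* = 24.269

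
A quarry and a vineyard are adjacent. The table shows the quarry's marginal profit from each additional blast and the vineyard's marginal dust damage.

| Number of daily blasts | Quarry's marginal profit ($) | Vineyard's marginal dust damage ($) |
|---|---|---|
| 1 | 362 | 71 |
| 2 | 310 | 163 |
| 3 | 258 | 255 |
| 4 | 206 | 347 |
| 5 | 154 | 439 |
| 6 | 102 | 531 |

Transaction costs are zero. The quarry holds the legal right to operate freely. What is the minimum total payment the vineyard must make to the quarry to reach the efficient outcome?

$462

Left alone the quarry would choose level 6 (marginal profit stays positive).
Efficient level: k* = 3 (marginal profit ≥ marginal dust damage through 3).
The vineyard must at least cover the quarry's forgone profit from cutting 6→3: 206 + 154 + 102 = 462.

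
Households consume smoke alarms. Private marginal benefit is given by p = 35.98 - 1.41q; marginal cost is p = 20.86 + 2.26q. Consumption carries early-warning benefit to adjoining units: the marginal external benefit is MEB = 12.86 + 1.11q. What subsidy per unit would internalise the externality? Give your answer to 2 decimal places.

Social marginal benefit = demand + MEB = 48.84 - 0.30q.
Set SMB = MC: 48.84 - 0.30q = 20.86 + 2.26q → q* = 10.9297.
The Pigouvian subsidy equals MEB at q*: 12.86 + 1.11×10.9297 = 24.9920.

subsidy = 24.99 per unit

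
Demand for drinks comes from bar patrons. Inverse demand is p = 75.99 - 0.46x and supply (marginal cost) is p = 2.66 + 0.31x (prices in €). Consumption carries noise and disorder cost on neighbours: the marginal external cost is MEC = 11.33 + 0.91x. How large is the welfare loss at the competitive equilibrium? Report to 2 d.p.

DWL = €2857.91

Market equilibrium (private): 2.66 + 0.31x = 75.99 - 0.46x → x_m = 95.2338.
Social marginal benefit = demand − MEC = 64.66 - 1.37x.
Set SMB = MC: 64.66 - 1.37x = 2.66 + 0.31x → x* = 36.9048.
The loss is the area between SMB and MC from x* to x_m; with linear curves that's a triangle of height MEC(x_m).
DWL = ½ × 58.3290 × 97.9927 = 2857.9081.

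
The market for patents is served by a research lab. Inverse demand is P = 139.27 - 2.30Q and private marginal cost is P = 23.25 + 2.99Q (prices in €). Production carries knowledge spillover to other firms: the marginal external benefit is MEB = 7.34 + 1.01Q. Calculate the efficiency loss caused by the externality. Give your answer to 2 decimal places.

Market equilibrium (private): 23.25 + 2.99Q = 139.27 - 2.30Q → Q_m = 21.9319.
Social marginal cost = private MC − MEB = 15.91 + 1.98Q.
Set SMC = demand: 15.91 + 1.98Q = 139.27 - 2.30Q → Q* = 28.8224.
The loss is the area between SMC and demand from Q* to Q_m; with linear curves that's a triangle of height MEB(Q_m).
DWL = ½ × 6.8905 × 29.4913 = 101.6049.

DWL = €101.60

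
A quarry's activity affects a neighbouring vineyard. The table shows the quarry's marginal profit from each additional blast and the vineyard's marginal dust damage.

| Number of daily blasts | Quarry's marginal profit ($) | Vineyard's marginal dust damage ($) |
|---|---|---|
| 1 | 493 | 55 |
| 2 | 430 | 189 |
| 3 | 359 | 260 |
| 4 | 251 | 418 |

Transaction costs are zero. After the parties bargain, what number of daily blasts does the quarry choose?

3

Bargaining reaches the level where marginal profit last exceeds marginal dust damage.
That holds through level 3 (359 ≥ 260) but not at 4 (251 < 418).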